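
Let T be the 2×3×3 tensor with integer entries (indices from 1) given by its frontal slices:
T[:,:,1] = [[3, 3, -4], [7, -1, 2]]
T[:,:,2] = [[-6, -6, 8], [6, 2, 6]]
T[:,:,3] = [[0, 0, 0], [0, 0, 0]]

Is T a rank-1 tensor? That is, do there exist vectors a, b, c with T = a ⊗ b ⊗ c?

The mode-2 unfolding of T (rows indexed by j, columns by (i,k) = (1,1), (1,2), (1,3), (2,1), (2,2), (2,3)) is [[3, -6, 0, 7, 6, 0], [3, -6, 0, -1, 2, 0], [-4, 8, 0, 2, 6, 0]].
There the 3×3 minor on rows j ∈ {1, 2, 3}, columns (i,k) ∈ {(1,1), (2,1), (2,2)} is det [[3, 7, 6], [3, -1, 2], [-4, 2, 6]] = -200 ≠ 0, so this unfolding has rank ≥ 3; CP rank is at least every unfolding rank, so rank(T) ≥ 3.
In particular rank(T) ≥ 3 > 1, so T is not rank-1.

No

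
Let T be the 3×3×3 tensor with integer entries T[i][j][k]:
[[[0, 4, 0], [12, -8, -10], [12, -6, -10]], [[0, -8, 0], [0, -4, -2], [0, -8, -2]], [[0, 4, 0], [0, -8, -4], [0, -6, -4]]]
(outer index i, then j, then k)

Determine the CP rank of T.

3

Lower bound: in the mode-3 unfolding of T (rows indexed by k, columns by (i,j)) the 3×3 minor on rows k ∈ {0, 1, 2}, columns (i,j) ∈ {(0,0), (0,1), (1,1)} is det [[0, 12, 0], [4, -8, -4], [0, -10, -2]] = 96 ≠ 0, so that unfolding has rank ≥ 3 and hence rank(T) ≥ 3 (CP rank is at least every unfolding rank, though it can be larger).
Upper bound: T is a sum of 3 rank-1 terms, T = [1, -2, 1] ⊗ [2, 0, 1] ⊗ [0, 2, 0] + [1, -1, -2] ⊗ [0, 1, 1] ⊗ [4, 0, -2] + [2, 1, 2] ⊗ [0, 1, 1] ⊗ [4, -4, -4] (written with every a and b primitive with positive leading entry and the scale carried by c; CP decompositions are not unique, and this one is verified by expanding entrywise), so rank(T) ≤ 3.
These bounds meet, so rank(T) = 3.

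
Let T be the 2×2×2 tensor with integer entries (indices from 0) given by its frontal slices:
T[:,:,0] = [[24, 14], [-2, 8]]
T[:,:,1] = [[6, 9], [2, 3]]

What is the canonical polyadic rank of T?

2

Lower bound: the mode-3 unfolding of T (rows indexed by k, columns by (i,j) = (0,0), (0,1), (1,0), (1,1)) is [[24, 14, -2, 8], [6, 9, 2, 3]].
There the 2×2 minor on rows k ∈ {0, 1}, columns (i,j) ∈ {(0,0), (0,1)} is det [[24, 14], [6, 9]] = 132 ≠ 0, so this unfolding has rank ≥ 2; CP rank is at least every unfolding rank, so rank(T) ≥ 2. (This is only a lower bound: in general the CP rank may exceed every unfolding rank, so we still need to exhibit 2 rank-1 terms summing to T.)
Upper bound — finding two terms. Write S_k = T[:,:,k] for the frontal slices: S₀ = [[24, 14], [-2, 8]], S₁ = [[6, 9], [2, 3]].
If T = a₁ (x) b₁ (x) c₁ + a₂ (x) b₂ (x) c₂ then each S_k = c₁[k]·a₁b₁ᵀ + c₂[k]·a₂b₂ᵀ. S₀ and S₁ are linearly independent, so a₁b₁ᵀ and a₂b₂ᵀ must span the same plane of matrices: they are the rank-1 matrices of the form x·S₀ + y·S₁.
det(x·S₀ + y·S₁) is 220·x² + 110·xy = 110·(2·x + y)(x), vanishing at (x:y) = (1:-2) and (0:1).
M₁ = S₀ − 2·S₁ = [[12, -4], [-6, 2]] = 2·[2, -1][3, -1]ᵀ and M₂ = S₁ = [[6, 9], [2, 3]] = [3, 1][2, 3]ᵀ, so take a₁ = [2, -1], b₁ = [3, -1], a₂ = [3, 1], b₂ = [2, 3].
Each slice is an integer combination of E₁ = a₁b₁ᵀ and E₂ = a₂b₂ᵀ: S₀ = 2·E₁ + 2·E₂, S₁ = E₂; reading off coefficients, c₁ = [2, 0] and c₂ = [2, 1].
Hence T = [2, -1] (x) [3, -1] (x) [2, 0] + [3, 1] (x) [2, 3] (x) [2, 1], so rank(T) ≤ 2.
These bounds meet, so rank(T) = 2.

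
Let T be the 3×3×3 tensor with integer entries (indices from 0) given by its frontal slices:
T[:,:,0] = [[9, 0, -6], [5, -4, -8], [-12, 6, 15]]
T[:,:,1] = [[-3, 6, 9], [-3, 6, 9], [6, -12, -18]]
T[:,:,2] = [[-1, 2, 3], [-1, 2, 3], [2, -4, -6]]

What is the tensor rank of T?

Lower bound: the mode-1 unfolding of T (rows indexed by i, columns by (j,k) = (0,0), (0,1), (0,2), (1,0), (1,1), (1,2), (2,0), (2,1), (2,2)) is [[9, -3, -1, 0, 6, 2, -6, 9, 3], [5, -3, -1, -4, 6, 2, -8, 9, 3], [-12, 6, 2, 6, -12, -4, 15, -18, -6]].
There the 2×2 minor on rows i ∈ {0, 1}, columns (j,k) ∈ {(0,0), (0,1)} is det [[9, -3], [5, -3]] = -12 ≠ 0, so this unfolding has rank ≥ 2; CP rank is at least every unfolding rank, so rank(T) ≥ 2. (Unfolding ranks only ever bound the CP rank from below — rank(T) can be strictly larger than all of them — so the matching upper bound has to come from an explicit 2-term decomposition.)
Upper bound — finding two terms. Write S_k = T[:,:,k] for the frontal slices: S₀ = [[9, 0, -6], [5, -4, -8], [-12, 6, 15]], S₁ = [[-3, 6, 9], [-3, 6, 9], [6, -12, -18]], S₂ = [[-1, 2, 3], [-1, 2, 3], [2, -4, -6]].
If T = a₁ ⊗ b₁ ⊗ c₁ + a₂ ⊗ b₂ ⊗ c₂ then each S_k = c₁[k]·a₁b₁ᵀ + c₂[k]·a₂b₂ᵀ. S₀ and S₁ are linearly independent, so a₁b₁ᵀ and a₂b₂ᵀ must span the same plane of matrices: they are the rank-1 matrices of the form x·S₀ + y·S₁.
The 2×2 minor of x·S₀ + y·S₁ on rows {0,1}, columns {0,1} is −36·x² + 36·xy = (-36)·(x − y)(x), vanishing at (x:y) = (1:1) and (0:1).
M₁ = S₀ + S₁ = [[6, 6, 3], [2, 2, 1], [-6, -6, -3]] = [3, 1, -3][2, 2, 1]ᵀ and M₂ = S₁ = [[-3, 6, 9], [-3, 6, 9], [6, -12, -18]] = (-3)·[1, 1, -2][1, -2, -3]ᵀ, so take a₁ = [3, 1, -3], b₁ = [2, 2, 1], a₂ = [1, 1, -2], b₂ = [1, -2, -3].
Each slice is an integer combination of E₁ = a₁b₁ᵀ and E₂ = a₂b₂ᵀ: S₀ = E₁ + 3·E₂, S₁ = −3·E₂, S₂ = −E₂; reading off coefficients, c₁ = [1, 0, 0] and c₂ = [3, -3, -1].
Hence T = [3, 1, -3] ⊗ [2, 2, 1] ⊗ [1, 0, 0] + [1, 1, -2] ⊗ [1, -2, -3] ⊗ [3, -3, -1], so rank(T) ≤ 2.
These bounds meet, so rank(T) = 2.

2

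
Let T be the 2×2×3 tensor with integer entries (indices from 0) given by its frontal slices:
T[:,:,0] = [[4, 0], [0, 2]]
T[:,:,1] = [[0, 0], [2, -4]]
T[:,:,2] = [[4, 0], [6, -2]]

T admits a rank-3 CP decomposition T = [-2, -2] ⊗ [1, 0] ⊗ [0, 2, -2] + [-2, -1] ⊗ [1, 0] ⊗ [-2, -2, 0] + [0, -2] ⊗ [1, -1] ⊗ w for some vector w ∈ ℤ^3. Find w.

w = [1, -2, -1]

Subtract the known terms from T to get the rank-1 residual R = [0, -2] ⊗ [1, -1] ⊗ w, so R[i,j,k] = a[i]·b[j]·w[k]. Pick indices with nonzero a[1]·b[0] = (-2)·(1) = -2. Only the fibre through (1,0,·) is needed: R[1,0,:] = T[1,0,:] − Σₗ aₗ[1]bₗ[0]cₗ = [0, 2, 6] − (-2)·(1)·[0, 2, -2] − (-1)·(1)·[-2, -2, 0] = [-2, 4, 2]. Then w[k] = R[1,0,k] / -2 for each k, giving w = [-2, 4, 2] / -2 = [1, -2, -1].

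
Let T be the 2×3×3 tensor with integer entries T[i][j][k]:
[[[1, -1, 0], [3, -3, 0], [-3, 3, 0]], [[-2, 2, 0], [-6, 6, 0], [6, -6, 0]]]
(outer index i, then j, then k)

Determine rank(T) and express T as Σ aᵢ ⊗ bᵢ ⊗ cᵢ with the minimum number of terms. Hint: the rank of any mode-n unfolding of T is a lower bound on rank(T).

Lower bound: T ≠ 0 (e.g. T[0,0,0] = 1), so rank(T) ≥ 1.
Upper bound: if T = a ⊗ b ⊗ c then every fibre of T is a multiple of the corresponding factor, so read the factors off the fibres through the nonzero entry T[0,0,0] = 1.
The mode-1 fibre T[:,0,0] = [1, -2] gives a = [1, -2] (primitive direction); the mode-2 fibre T[0,:,0] = [1, 3, -3] gives b = [1, 3, -3]; then c[k] = T[0,0,k] / (a[0]·b[0]) = [1, -1, 0] / 1 = [1, -1, 0].
Expanding [1, -2] ⊗ [1, 3, -3] ⊗ [1, -1, 0] reproduces all 18 entries of T, so T = [1, -2] ⊗ [1, 3, -3] ⊗ [1, -1, 0] and rank(T) ≤ 1.
These bounds meet, so rank(T) = 1.

rank(T) = 1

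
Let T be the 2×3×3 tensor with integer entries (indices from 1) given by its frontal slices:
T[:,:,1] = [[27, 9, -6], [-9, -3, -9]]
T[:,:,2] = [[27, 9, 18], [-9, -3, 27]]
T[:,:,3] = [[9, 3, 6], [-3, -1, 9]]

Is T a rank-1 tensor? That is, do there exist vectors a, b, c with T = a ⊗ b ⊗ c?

The mode-3 unfolding of T (rows indexed by k, columns by (i,j) = (1,1), (1,2), (1,3), (2,1), (2,2), (2,3)) is [[27, 9, -6, -9, -3, -9], [27, 9, 18, -9, -3, 27], [9, 3, 6, -3, -1, 9]].
There the 2×2 minor on rows k ∈ {1, 2}, columns (i,j) ∈ {(1,1), (1,3)} is det [[27, -6], [27, 18]] = 648 ≠ 0, so this unfolding has rank ≥ 2; CP rank is at least every unfolding rank, so rank(T) ≥ 2.
In particular rank(T) ≥ 2 > 1, so T is not rank-1.

No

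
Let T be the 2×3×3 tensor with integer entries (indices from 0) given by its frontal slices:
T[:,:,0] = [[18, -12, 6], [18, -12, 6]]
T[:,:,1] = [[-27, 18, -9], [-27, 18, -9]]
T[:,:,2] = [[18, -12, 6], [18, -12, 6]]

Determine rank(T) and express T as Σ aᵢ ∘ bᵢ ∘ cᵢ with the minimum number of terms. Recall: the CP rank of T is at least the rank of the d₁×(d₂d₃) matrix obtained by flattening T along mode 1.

rank(T) = 1

Lower bound: T ≠ 0 (e.g. T[0,0,0] = 18), so rank(T) ≥ 1.
Upper bound: the mode-1 fibre T[:,0,0] = [18, 18] gives a = [1, 1] (primitive direction); the mode-2 fibre T[0,:,0] = [18, -12, 6] gives b = [3, -2, 1]; then c[k] = T[0,0,k] / (a[0]·b[0]) = [18, -27, 18] / 3 = [6, -9, 6].
Expanding [1, 1] ∘ [3, -2, 1] ∘ [6, -9, 6] reproduces all 18 entries of T, so T = [1, 1] ∘ [3, -2, 1] ∘ [6, -9, 6] and rank(T) ≤ 1.
These bounds meet, so rank(T) = 1.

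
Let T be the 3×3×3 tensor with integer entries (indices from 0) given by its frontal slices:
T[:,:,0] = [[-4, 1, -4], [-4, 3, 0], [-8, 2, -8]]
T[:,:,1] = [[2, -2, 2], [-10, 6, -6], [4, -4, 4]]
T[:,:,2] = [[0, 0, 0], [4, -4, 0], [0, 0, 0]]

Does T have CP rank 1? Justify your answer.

The mode-2 unfolding of T (rows indexed by j, columns by (i,k) = (0,0), (0,1), (0,2), (1,0), (1,1), (1,2), (2,0), (2,1), (2,2)) is [[-4, 2, 0, -4, -10, 4, -8, 4, 0], [1, -2, 0, 3, 6, -4, 2, -4, 0], [-4, 2, 0, 0, -6, 0, -8, 4, 0]].
There the 3×3 minor on rows j ∈ {0, 1, 2}, columns (i,k) ∈ {(0,0), (0,1), (1,0)} is det [[-4, 2, -4], [1, -2, 3], [-4, 2, 0]] = 24 ≠ 0, so this unfolding has rank ≥ 3; CP rank is at least every unfolding rank, so rank(T) ≥ 3.
In particular rank(T) ≥ 3 > 1, so T is not rank-1.

No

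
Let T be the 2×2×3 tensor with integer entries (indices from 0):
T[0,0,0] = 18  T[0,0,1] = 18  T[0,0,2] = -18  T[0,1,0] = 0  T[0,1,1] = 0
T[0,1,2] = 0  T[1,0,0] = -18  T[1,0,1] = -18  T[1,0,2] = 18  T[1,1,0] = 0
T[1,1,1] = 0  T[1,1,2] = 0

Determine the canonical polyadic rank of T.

Lower bound: T ≠ 0 (e.g. T[0,0,0] = 18), so rank(T) ≥ 1.
Upper bound: if T = a ∘ b ∘ c then every fibre of T is a multiple of the corresponding factor, so read the factors off the fibres through the nonzero entry T[0,0,0] = 18.
The mode-1 fibre T[:,0,0] = [18, -18] gives a = [1, -1] (primitive direction); the mode-2 fibre T[0,:,0] = [18, 0] gives b = [1, 0]; then c[k] = T[0,0,k] / (a[0]·b[0]) = [18, 18, -18] / 1 = [18, 18, -18].
Expanding [1, -1] ∘ [1, 0] ∘ [18, 18, -18] reproduces all 12 entries of T, so T = [1, -1] ∘ [1, 0] ∘ [18, 18, -18] and rank(T) ≤ 1.
These bounds meet, so rank(T) = 1.

1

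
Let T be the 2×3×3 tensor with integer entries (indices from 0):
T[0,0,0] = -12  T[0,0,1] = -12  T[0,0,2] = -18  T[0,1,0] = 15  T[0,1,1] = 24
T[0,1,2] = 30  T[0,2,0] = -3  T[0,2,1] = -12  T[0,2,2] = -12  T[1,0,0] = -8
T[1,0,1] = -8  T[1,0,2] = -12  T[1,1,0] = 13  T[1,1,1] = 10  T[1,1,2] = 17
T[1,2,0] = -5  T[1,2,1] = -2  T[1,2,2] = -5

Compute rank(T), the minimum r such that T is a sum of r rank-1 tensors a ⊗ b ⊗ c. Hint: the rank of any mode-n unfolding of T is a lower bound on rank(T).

2

Lower bound: the mode-1 unfolding of T (rows indexed by i, columns by (j,k) = (0,0), (0,1), (0,2), (1,0), (1,1), (1,2), (2,0), (2,1), (2,2)) is [[-12, -12, -18, 15, 24, 30, -3, -12, -12], [-8, -8, -12, 13, 10, 17, -5, -2, -5]].
There the 2×2 minor on rows i ∈ {0, 1}, columns (j,k) ∈ {(0,0), (1,0)} is det [[-12, 15], [-8, 13]] = -36 ≠ 0, so this unfolding has rank ≥ 2; CP rank is at least every unfolding rank, so rank(T) ≥ 2. (This is only a lower bound: in general the CP rank may exceed every unfolding rank, so we still need to exhibit 2 rank-1 terms summing to T.)
Upper bound — finding two terms. Write S_k = T[:,:,k] for the frontal slices: S₀ = [[-12, 15, -3], [-8, 13, -5]], S₁ = [[-12, 24, -12], [-8, 10, -2]], S₂ = [[-18, 30, -12], [-12, 17, -5]].
If T = a₁ ⊗ b₁ ⊗ c₁ + a₂ ⊗ b₂ ⊗ c₂ then each S_k = c₁[k]·a₁b₁ᵀ + c₂[k]·a₂b₂ᵀ. S₀ and S₁ are linearly independent, so a₁b₁ᵀ and a₂b₂ᵀ must span the same plane of matrices: they are the rank-1 matrices of the form x·S₀ + y·S₁.
The 2×2 minor of x·S₀ + y·S₁ on rows {0,1}, columns {0,1} is −36·x² + 36·xy + 72·y² = (-36)·(x − 2·y)(x + y), vanishing at (x:y) = (2:1) and (1:-1).
M₁ = 2·S₀ + S₁ = [[-36, 54, -18], [-24, 36, -12]] = (-6)·[3, 2][2, -3, 1]ᵀ and M₂ = S₀ − S₁ = [[0, -9, 9], [0, 3, -3]] = (-3)·[3, -1][0, 1, -1]ᵀ, so take a₁ = [3, 2], b₁ = [2, -3, 1], a₂ = [3, -1], b₂ = [0, 1, -1].
Each slice is an integer combination of E₁ = a₁b₁ᵀ and E₂ = a₂b₂ᵀ: S₀ = −2·E₁ − E₂, S₁ = −2·E₁ + 2·E₂, S₂ = −3·E₁ + E₂; reading off coefficients, c₁ = [-2, -2, -3] and c₂ = [-1, 2, 1].
Hence T = [3, 2] ⊗ [2, -3, 1] ⊗ [-2, -2, -3] + [3, -1] ⊗ [0, 1, -1] ⊗ [-1, 2, 1], so rank(T) ≤ 2.
These bounds meet, so rank(T) = 2.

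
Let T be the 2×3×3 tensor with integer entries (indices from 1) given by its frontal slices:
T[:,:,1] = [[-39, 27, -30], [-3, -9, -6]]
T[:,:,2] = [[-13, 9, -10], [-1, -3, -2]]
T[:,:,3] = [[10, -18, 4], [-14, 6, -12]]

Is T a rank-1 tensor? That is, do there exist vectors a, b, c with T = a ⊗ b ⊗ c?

The mode-1 unfolding of T (rows indexed by i, columns by (j,k) = (1,1), (1,2), (1,3), (2,1), (2,2), (2,3), (3,1), (3,2), (3,3)) is [[-39, -13, 10, 27, 9, -18, -30, -10, 4], [-3, -1, -14, -9, -3, 6, -6, -2, -12]].
There the 2×2 minor on rows i ∈ {1, 2}, columns (j,k) ∈ {(1,1), (1,3)} is det [[-39, 10], [-3, -14]] = 576 ≠ 0, so this unfolding has rank ≥ 2; CP rank is at least every unfolding rank, so rank(T) ≥ 2.
In particular rank(T) ≥ 2 > 1, so T is not rank-1.

No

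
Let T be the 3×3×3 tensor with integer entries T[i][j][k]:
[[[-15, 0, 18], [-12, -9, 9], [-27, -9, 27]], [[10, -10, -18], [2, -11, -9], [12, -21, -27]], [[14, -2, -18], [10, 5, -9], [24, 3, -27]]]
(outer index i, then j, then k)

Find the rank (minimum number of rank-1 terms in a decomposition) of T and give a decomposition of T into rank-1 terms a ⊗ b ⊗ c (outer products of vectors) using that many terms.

Lower bound: the mode-1 unfolding of T (rows indexed by i, columns by (j,k) = (0,0), (0,1), (0,2), (1,0), (1,1), (1,2), (2,0), (2,1), (2,2)) is [[-15, 0, 18, -12, -9, 9, -27, -9, 27], [10, -10, -18, 2, -11, -9, 12, -21, -27], [14, -2, -18, 10, 5, -9, 24, 3, -27]].
There the 2×2 minor on rows i ∈ {0, 1}, columns (j,k) ∈ {(0,0), (0,1)} is det [[-15, 0], [10, -10]] = 150 ≠ 0, so this unfolding has rank ≥ 2; CP rank is at least every unfolding rank, so rank(T) ≥ 2. (This is only a lower bound: in general the CP rank may exceed every unfolding rank, so we still need to exhibit 2 rank-1 terms summing to T.)
Upper bound — finding two terms. Write S_k = T[:,:,k] for the frontal slices: S₀ = [[-15, -12, -27], [10, 2, 12], [14, 10, 24]], S₁ = [[0, -9, -9], [-10, -11, -21], [-2, 5, 3]], S₂ = [[18, 9, 27], [-18, -9, -27], [-18, -9, -27]].
If T = a₁ ⊗ b₁ ⊗ c₁ + a₂ ⊗ b₂ ⊗ c₂ then each S_k = c₁[k]·a₁b₁ᵀ + c₂[k]·a₂b₂ᵀ. S₀ and S₁ are linearly independent, so a₁b₁ᵀ and a₂b₂ᵀ must span the same plane of matrices: they are the rank-1 matrices of the form x·S₀ + y·S₁.
The 2×2 minor of x·S₀ + y·S₁ on rows {0,1}, columns {0,1} is 90·x² + 135·xy − 90·y² = 45·(x + 2·y)(2·x − y), vanishing at (x:y) = (2:-1) and (1:2).
M₁ = 2·S₀ − S₁ = [[-30, -15, -45], [30, 15, 45], [30, 15, 45]] = (-15)·[1, -1, -1][2, 1, 3]ᵀ and M₂ = S₀ + 2·S₁ = [[-15, -30, -45], [-10, -20, -30], [10, 20, 30]] = (-5)·[3, 2, -2][1, 2, 3]ᵀ, so take a₁ = [1, -1, -1], b₁ = [2, 1, 3], a₂ = [3, 2, -2], b₂ = [1, 2, 3].
Each slice is an integer combination of E₁ = a₁b₁ᵀ and E₂ = a₂b₂ᵀ: S₀ = −6·E₁ − E₂, S₁ = 3·E₁ − 2·E₂, S₂ = 9·E₁; reading off coefficients, c₁ = [-6, 3, 9] and c₂ = [-1, -2, 0].
Hence T = [1, -1, -1] ⊗ [2, 1, 3] ⊗ [-6, 3, 9] + [3, 2, -2] ⊗ [1, 2, 3] ⊗ [-1, -2, 0], so rank(T) ≤ 2.
These bounds meet, so rank(T) = 2.
Check entry T[2,0,2] = -18: (-1)·(2)·(9) + (-2)·(1)·(0) = -18.

rank(T) = 2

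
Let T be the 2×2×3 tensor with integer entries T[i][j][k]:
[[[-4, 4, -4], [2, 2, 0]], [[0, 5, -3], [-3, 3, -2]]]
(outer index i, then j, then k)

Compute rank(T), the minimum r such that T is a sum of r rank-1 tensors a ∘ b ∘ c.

Lower bound: the mode-3 unfolding of T (rows indexed by k, columns by (i,j) = (0,0), (0,1), (1,0), (1,1)) is [[-4, 2, 0, -3], [4, 2, 5, 3], [-4, 0, -3, -2]].
There the 3×3 minor on rows k ∈ {0, 1, 2}, columns (i,j) ∈ {(0,0), (0,1), (1,0)} is det [[-4, 2, 0], [4, 2, 5], [-4, 0, -3]] = 8 ≠ 0, so this unfolding has rank ≥ 3; CP rank is at least every unfolding rank, so rank(T) ≥ 3. (Flattening ranks never certify an upper bound on CP rank; for that we must actually write T with 3 rank-1 terms.)
Upper bound: T is a sum of 3 rank-1 terms, T = [0, 1] ∘ [1, -2] ∘ [2, -1, 1] + [1, 1] ∘ [1, 0] ∘ [0, 8, -4] + [2, 1] ∘ [2, -1] ∘ [-1, -1, 0] (one valid choice — decompositions are not unique — normalised so each a, b is primitive with positive first nonzero entry; check it by expanding all entries), so rank(T) ≤ 3.
These bounds meet, so rank(T) = 3.
Check entry T[1,0,2] = -3: (1)·(1)·(1) + (1)·(1)·(-4) + (1)·(2)·(0) = -3.

3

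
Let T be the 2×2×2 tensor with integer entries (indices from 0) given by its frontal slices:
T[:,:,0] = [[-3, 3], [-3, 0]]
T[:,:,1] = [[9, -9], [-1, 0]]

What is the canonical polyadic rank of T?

2

Lower bound: the mode-3 unfolding of T (rows indexed by k, columns by (i,j) = (0,0), (0,1), (1,0), (1,1)) is [[-3, 3, -3, 0], [9, -9, -1, 0]].
There the 2×2 minor on rows k ∈ {0, 1}, columns (i,j) ∈ {(0,0), (1,0)} is det [[-3, -3], [9, -1]] = 30 ≠ 0, so this unfolding has rank ≥ 2; CP rank is at least every unfolding rank, so rank(T) ≥ 2. (This is only a lower bound: in general the CP rank may exceed every unfolding rank, so we still need to exhibit 2 rank-1 terms summing to T.)
Upper bound — finding two terms. Write S_k = T[:,:,k] for the frontal slices: S₀ = [[-3, 3], [-3, 0]], S₁ = [[9, -9], [-1, 0]].
If T = a₁ (x) b₁ (x) c₁ + a₂ (x) b₂ (x) c₂ then each S_k = c₁[k]·a₁b₁ᵀ + c₂[k]·a₂b₂ᵀ. S₀ and S₁ are linearly independent, so a₁b₁ᵀ and a₂b₂ᵀ must span the same plane of matrices: they are the rank-1 matrices of the form x·S₀ + y·S₁.
det(x·S₀ + y·S₁) is 9·x² − 24·xy − 9·y² = 3·(x − 3·y)(3·x + y), vanishing at (x:y) = (3:1) and (1:-3).
M₁ = 3·S₀ + S₁ = [[0, 0], [-10, 0]] = (-10)·[0, 1][1, 0]ᵀ and M₂ = S₀ − 3·S₁ = [[-30, 30], [0, 0]] = (-30)·[1, 0][1, -1]ᵀ, so take a₁ = [0, 1], b₁ = [1, 0], a₂ = [1, 0], b₂ = [1, -1].
Each slice is an integer combination of E₁ = a₁b₁ᵀ and E₂ = a₂b₂ᵀ: S₀ = −3·E₁ − 3·E₂, S₁ = −E₁ + 9·E₂; reading off coefficients, c₁ = [-3, -1] and c₂ = [-3, 9].
Hence T = [0, 1] (x) [1, 0] (x) [-3, -1] + [1, 0] (x) [1, -1] (x) [-3, 9], so rank(T) ≤ 2.
These bounds meet, so rank(T) = 2.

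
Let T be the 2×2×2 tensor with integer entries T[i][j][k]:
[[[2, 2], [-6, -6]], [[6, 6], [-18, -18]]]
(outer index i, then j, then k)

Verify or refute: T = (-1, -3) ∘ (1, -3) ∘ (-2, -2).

Reconstruct entrywise from the claimed factors. For example, T[1,1,1] = -18 and Σₗ aₗ[1]bₗ[1]cₗ[1] = (-3)·(-3)·(-2) = -18; checking all 8 entries, every one matches. The claim holds.

Yes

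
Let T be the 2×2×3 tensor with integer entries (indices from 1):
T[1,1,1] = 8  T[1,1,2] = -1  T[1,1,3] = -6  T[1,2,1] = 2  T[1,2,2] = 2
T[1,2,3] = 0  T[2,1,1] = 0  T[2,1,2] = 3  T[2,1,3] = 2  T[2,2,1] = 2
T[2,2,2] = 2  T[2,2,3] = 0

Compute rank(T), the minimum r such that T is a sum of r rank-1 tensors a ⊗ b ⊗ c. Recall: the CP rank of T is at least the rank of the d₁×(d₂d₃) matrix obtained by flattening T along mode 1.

2

Lower bound: the mode-3 unfolding of T (rows indexed by k, columns by (i,j) = (1,1), (1,2), (2,1), (2,2)) is [[8, 2, 0, 2], [-1, 2, 3, 2], [-6, 0, 2, 0]].
There the 2×2 minor on rows k ∈ {1, 2}, columns (i,j) ∈ {(1,1), (1,2)} is det [[8, 2], [-1, 2]] = 18 ≠ 0, so this unfolding has rank ≥ 2; CP rank is at least every unfolding rank, so rank(T) ≥ 2. (Unfolding ranks only ever bound the CP rank from below — rank(T) can be strictly larger than all of them — so the matching upper bound has to come from an explicit 2-term decomposition.)
Upper bound — finding two terms. Write S_k = T[:,:,k] for the frontal slices: S₁ = [[8, 2], [0, 2]], S₂ = [[-1, 2], [3, 2]], S₃ = [[-6, 0], [2, 0]].
If T = a₁ ⊗ b₁ ⊗ c₁ + a₂ ⊗ b₂ ⊗ c₂ then each S_k = c₁[k]·a₁b₁ᵀ + c₂[k]·a₂b₂ᵀ. S₁ and S₂ are linearly independent, so a₁b₁ᵀ and a₂b₂ᵀ must span the same plane of matrices: they are the rank-1 matrices of the form x·S₁ + y·S₂.
det(x·S₁ + y·S₂) is 16·x² + 8·xy − 8·y² = 8·(2·x − y)(x + y), vanishing at (x:y) = (1:2) and (1:-1).
M₁ = S₁ + 2·S₂ = [[6, 6], [6, 6]] = 6·[1, 1][1, 1]ᵀ and M₂ = S₁ − S₂ = [[9, 0], [-3, 0]] = 3·[3, -1][1, 0]ᵀ, so take a₁ = [1, 1], b₁ = [1, 1], a₂ = [3, -1], b₂ = [1, 0].
Each slice is an integer combination of E₁ = a₁b₁ᵀ and E₂ = a₂b₂ᵀ: S₁ = 2·E₁ + 2·E₂, S₂ = 2·E₁ − E₂, S₃ = −2·E₂; reading off coefficients, c₁ = [2, 2, 0] and c₂ = [2, -1, -2].
Hence T = [1, 1] ⊗ [1, 1] ⊗ [2, 2, 0] + [3, -1] ⊗ [1, 0] ⊗ [2, -1, -2], so rank(T) ≤ 2.
These bounds meet, so rank(T) = 2.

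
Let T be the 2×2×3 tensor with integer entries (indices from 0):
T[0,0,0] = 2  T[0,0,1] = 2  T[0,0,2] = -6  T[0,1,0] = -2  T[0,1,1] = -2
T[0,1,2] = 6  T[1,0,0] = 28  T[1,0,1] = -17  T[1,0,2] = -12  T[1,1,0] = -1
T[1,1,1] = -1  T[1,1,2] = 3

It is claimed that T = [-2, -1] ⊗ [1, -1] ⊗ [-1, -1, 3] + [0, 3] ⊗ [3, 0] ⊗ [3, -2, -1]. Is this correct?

Yes

Reconstruct entrywise from the claimed factors. For example, T[1,0,2] = -12 and Σₗ aₗ[1]bₗ[0]cₗ[2] = (-1)·(1)·(3) + (3)·(3)·(-1) = -12; checking all 12 entries, every one matches. The claim holds.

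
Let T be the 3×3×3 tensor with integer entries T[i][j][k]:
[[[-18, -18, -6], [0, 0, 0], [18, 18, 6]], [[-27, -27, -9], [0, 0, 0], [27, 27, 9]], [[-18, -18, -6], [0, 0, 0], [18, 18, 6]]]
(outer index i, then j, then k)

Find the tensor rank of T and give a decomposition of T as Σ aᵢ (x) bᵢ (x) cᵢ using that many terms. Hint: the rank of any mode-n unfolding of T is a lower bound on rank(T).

rank(T) = 1

Lower bound: T ≠ 0 (e.g. T[0,0,0] = -18), so rank(T) ≥ 1.
Upper bound: if T = a (x) b (x) c then every fibre of T is a multiple of the corresponding factor, so read the factors off the fibres through the nonzero entry T[0,0,0] = -18.
The mode-1 fibre T[:,0,0] = [-18, -27, -18] gives a = (2, 3, 2) (primitive direction); the mode-2 fibre T[0,:,0] = [-18, 0, 18] gives b = (1, 0, -1); then c[k] = T[0,0,k] / (a[0]·b[0]) = [-18, -18, -6] / 2 = (-9, -9, -3).
Expanding (2, 3, 2) (x) (1, 0, -1) (x) (-9, -9, -3) reproduces all 27 entries of T, so T = (2, 3, 2) (x) (1, 0, -1) (x) (-9, -9, -3) and rank(T) ≤ 1.
These bounds meet, so rank(T) = 1.
Check entry T[0,2,0] = 18: (2)·(-1)·(-9) = 18.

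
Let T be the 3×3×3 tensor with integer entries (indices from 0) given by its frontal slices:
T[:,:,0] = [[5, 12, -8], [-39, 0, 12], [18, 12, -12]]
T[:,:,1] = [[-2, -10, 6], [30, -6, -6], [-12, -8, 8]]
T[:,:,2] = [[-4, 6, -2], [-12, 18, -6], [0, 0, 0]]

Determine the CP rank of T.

2

Lower bound: the mode-2 unfolding of T (rows indexed by j, columns by (i,k) = (0,0), (0,1), (0,2), (1,0), (1,1), (1,2), (2,0), (2,1), (2,2)) is [[5, -2, -4, -39, 30, -12, 18, -12, 0], [12, -10, 6, 0, -6, 18, 12, -8, 0], [-8, 6, -2, 12, -6, -6, -12, 8, 0]].
There the 2×2 minor on rows j ∈ {0, 1}, columns (i,k) ∈ {(0,0), (0,1)} is det [[5, -2], [12, -10]] = -26 ≠ 0, so this unfolding has rank ≥ 2; CP rank is at least every unfolding rank, so rank(T) ≥ 2. (This is only a lower bound: in general the CP rank may exceed every unfolding rank, so we still need to exhibit 2 rank-1 terms summing to T.)
Upper bound — finding two terms. Write S_k = T[:,:,k] for the frontal slices: S₀ = [[5, 12, -8], [-39, 0, 12], [18, 12, -12]], S₁ = [[-2, -10, 6], [30, -6, -6], [-12, -8, 8]], S₂ = [[-4, 6, -2], [-12, 18, -6], [0, 0, 0]].
If T = a₁ ⊗ b₁ ⊗ c₁ + a₂ ⊗ b₂ ⊗ c₂ then each S_k = c₁[k]·a₁b₁ᵀ + c₂[k]·a₂b₂ᵀ. S₀ and S₁ are linearly independent, so a₁b₁ᵀ and a₂b₂ᵀ must span the same plane of matrices: they are the rank-1 matrices of the form x·S₀ + y·S₁.
The 2×2 minor of x·S₀ + y·S₁ on rows {0,1}, columns {0,1} is 468·x² − 780·xy + 312·y² = 156·(3·x − 2·y)(x − y), vanishing at (x:y) = (2:3) and (1:1).
M₁ = 2·S₀ + 3·S₁ = [[4, -6, 2], [12, -18, 6], [0, 0, 0]] = 2·[1, 3, 0][2, -3, 1]ᵀ and M₂ = S₀ + S₁ = [[3, 2, -2], [-9, -6, 6], [6, 4, -4]] = [1, -3, 2][3, 2, -2]ᵀ, so take a₁ = [1, 3, 0], b₁ = [2, -3, 1], a₂ = [1, -3, 2], b₂ = [3, 2, -2].
Each slice is an integer combination of E₁ = a₁b₁ᵀ and E₂ = a₂b₂ᵀ: S₀ = −2·E₁ + 3·E₂, S₁ = 2·E₁ − 2·E₂, S₂ = −2·E₁; reading off coefficients, c₁ = [-2, 2, -2] and c₂ = [3, -2, 0].
Hence T = [1, 3, 0] ⊗ [2, -3, 1] ⊗ [-2, 2, -2] + [1, -3, 2] ⊗ [3, 2, -2] ⊗ [3, -2, 0], so rank(T) ≤ 2.
These bounds meet, so rank(T) = 2.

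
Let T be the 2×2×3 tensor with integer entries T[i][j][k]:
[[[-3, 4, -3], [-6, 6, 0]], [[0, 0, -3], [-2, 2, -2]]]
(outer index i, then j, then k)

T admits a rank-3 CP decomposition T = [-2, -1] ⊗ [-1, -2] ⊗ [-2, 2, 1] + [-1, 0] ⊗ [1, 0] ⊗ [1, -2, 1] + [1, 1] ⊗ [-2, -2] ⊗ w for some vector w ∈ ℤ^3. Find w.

Subtract the known terms from T to get the rank-1 residual R = [1, 1] ⊗ [-2, -2] ⊗ w, so R[i,j,k] = a[i]·b[j]·w[k]. Pick indices with nonzero a[0]·b[0] = (1)·(-2) = -2. Only the fibre through (0,0,·) is needed: R[0,0,:] = T[0,0,:] − Σₗ aₗ[0]bₗ[0]cₗ = [-3, 4, -3] − (-2)·(-1)·[-2, 2, 1] − (-1)·(1)·[1, -2, 1] = [2, -2, -4]. Then w[k] = R[0,0,k] / -2 for each k, giving w = [2, -2, -4] / -2 = [-1, 1, 2].

w = [-1, 1, 2]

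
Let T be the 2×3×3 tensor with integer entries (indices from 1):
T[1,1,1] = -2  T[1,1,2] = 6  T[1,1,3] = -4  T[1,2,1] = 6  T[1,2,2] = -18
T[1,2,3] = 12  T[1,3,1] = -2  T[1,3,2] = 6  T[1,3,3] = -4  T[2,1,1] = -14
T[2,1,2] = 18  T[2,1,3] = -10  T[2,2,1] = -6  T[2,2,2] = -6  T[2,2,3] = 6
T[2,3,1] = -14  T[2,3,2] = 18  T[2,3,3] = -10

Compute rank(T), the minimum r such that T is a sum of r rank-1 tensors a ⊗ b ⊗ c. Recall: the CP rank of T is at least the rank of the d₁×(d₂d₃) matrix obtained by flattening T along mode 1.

Lower bound: the mode-2 unfolding of T (rows indexed by j, columns by (i,k) = (1,1), (1,2), (1,3), (2,1), (2,2), (2,3)) is [[-2, 6, -4, -14, 18, -10], [6, -18, 12, -6, -6, 6], [-2, 6, -4, -14, 18, -10]].
There the 2×2 minor on rows j ∈ {1, 2}, columns (i,k) ∈ {(1,1), (2,1)} is det [[-2, -14], [6, -6]] = 96 ≠ 0, so this unfolding has rank ≥ 2; CP rank is at least every unfolding rank, so rank(T) ≥ 2. (Flattening ranks never certify an upper bound on CP rank; for that we must actually write T with 2 rank-1 terms.)
Upper bound — finding two terms. Write S_k = T[:,:,k] for the frontal slices: S₁ = [[-2, 6, -2], [-14, -6, -14]], S₂ = [[6, -18, 6], [18, -6, 18]], S₃ = [[-4, 12, -4], [-10, 6, -10]].
If T = a₁ ⊗ b₁ ⊗ c₁ + a₂ ⊗ b₂ ⊗ c₂ then each S_k = c₁[k]·a₁b₁ᵀ + c₂[k]·a₂b₂ᵀ. S₁ and S₂ are linearly independent, so a₁b₁ᵀ and a₂b₂ᵀ must span the same plane of matrices: they are the rank-1 matrices of the form x·S₁ + y·S₂.
The 2×2 minor of x·S₁ + y·S₂ on rows {1,2}, columns {1,2} is 96·x² − 384·xy + 288·y² = 96·(x − 3·y)(x − y), vanishing at (x:y) = (3:1) and (1:1).
M₁ = 3·S₁ + S₂ = [[0, 0, 0], [-24, -24, -24]] = (-24)·[0, 1][1, 1, 1]ᵀ and M₂ = S₁ + S₂ = [[4, -12, 4], [4, -12, 4]] = 4·[1, 1][1, -3, 1]ᵀ, so take a₁ = [0, 1], b₁ = [1, 1, 1], a₂ = [1, 1], b₂ = [1, -3, 1].
Each slice is an integer combination of E₁ = a₁b₁ᵀ and E₂ = a₂b₂ᵀ: S₁ = −12·E₁ − 2·E₂, S₂ = 12·E₁ + 6·E₂, S₃ = −6·E₁ − 4·E₂; reading off coefficients, c₁ = [-12, 12, -6] and c₂ = [-2, 6, -4].
Hence T = [0, 1] ⊗ [1, 1, 1] ⊗ [-12, 12, -6] + [1, 1] ⊗ [1, -3, 1] ⊗ [-2, 6, -4], so rank(T) ≤ 2.
These bounds meet, so rank(T) = 2.

2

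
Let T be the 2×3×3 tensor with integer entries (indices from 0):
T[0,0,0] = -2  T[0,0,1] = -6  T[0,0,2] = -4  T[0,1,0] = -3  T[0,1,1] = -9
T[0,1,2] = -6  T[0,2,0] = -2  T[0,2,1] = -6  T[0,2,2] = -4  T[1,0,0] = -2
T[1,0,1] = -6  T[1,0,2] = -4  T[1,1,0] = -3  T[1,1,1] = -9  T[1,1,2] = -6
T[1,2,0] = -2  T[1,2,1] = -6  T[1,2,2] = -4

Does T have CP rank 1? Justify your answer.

Yes

The mode-1 fibre T[:,0,0] = [-2, -2] gives a = (1, 1) (primitive direction); the mode-2 fibre T[0,:,0] = [-2, -3, -2] gives b = (2, 3, 2); then c[k] = T[0,0,k] / (a[0]·b[0]) = [-2, -6, -4] / 2 = (-1, -3, -2).
Expanding (1, 1) ⊗ (2, 3, 2) ⊗ (-1, -3, -2) reproduces all 18 entries of T, so T = (1, 1) ⊗ (2, 3, 2) ⊗ (-1, -3, -2) and rank(T) ≤ 1.
Equivalently every frontal slice T[:,:,k] is c[k] times the rank-1 matrix (1, 1) ⊗ (2, 3, 2). So T has rank 1 (it is nonzero).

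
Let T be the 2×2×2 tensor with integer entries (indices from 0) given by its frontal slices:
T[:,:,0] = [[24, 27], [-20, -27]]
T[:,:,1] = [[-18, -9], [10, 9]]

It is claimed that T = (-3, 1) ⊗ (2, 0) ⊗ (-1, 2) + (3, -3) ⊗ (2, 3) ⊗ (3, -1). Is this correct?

Reconstruct entrywise from the claimed factors. For example, T[0,1,0] = 27 and Σₗ aₗ[0]bₗ[1]cₗ[0] = (-3)·(0)·(-1) + (3)·(3)·(3) = 27; checking all 8 entries, every one matches. The claim holds.

Yes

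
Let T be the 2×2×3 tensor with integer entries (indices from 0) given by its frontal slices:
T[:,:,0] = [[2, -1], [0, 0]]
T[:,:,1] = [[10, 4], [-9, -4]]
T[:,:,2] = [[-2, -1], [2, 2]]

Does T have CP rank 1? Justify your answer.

The mode-3 unfolding of T (rows indexed by k, columns by (i,j) = (0,0), (0,1), (1,0), (1,1)) is [[2, -1, 0, 0], [10, 4, -9, -4], [-2, -1, 2, 2]].
There the 3×3 minor on rows k ∈ {0, 1, 2}, columns (i,j) ∈ {(0,0), (0,1), (1,1)} is det [[2, -1, 0], [10, 4, -4], [-2, -1, 2]] = 20 ≠ 0, so this unfolding has rank ≥ 3; CP rank is at least every unfolding rank, so rank(T) ≥ 3.
In particular rank(T) ≥ 3 > 1, so T is not rank-1.

No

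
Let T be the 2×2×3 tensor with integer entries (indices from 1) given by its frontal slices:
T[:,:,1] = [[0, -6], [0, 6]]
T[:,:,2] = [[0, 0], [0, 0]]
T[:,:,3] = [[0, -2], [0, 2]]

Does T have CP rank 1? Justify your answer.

Yes

If T = a ⊗ b ⊗ c then every fibre of T is a multiple of the corresponding factor, so read the factors off the fibres through the nonzero entry T[1,2,1] = -6.
The mode-1 fibre T[:,2,1] = [-6, 6] gives a = (1, -1) (primitive direction); the mode-2 fibre T[1,:,1] = [0, -6] gives b = (0, 1); then c[k] = T[1,2,k] / (a[1]·b[2]) = [-6, 0, -2] / 1 = (-6, 0, -2).
Expanding (1, -1) ⊗ (0, 1) ⊗ (-6, 0, -2) reproduces all 12 entries of T, so T = (1, -1) ⊗ (0, 1) ⊗ (-6, 0, -2) and rank(T) ≤ 1.
Equivalently every frontal slice T[:,:,k] is c[k] times the rank-1 matrix (1, -1) ⊗ (0, 1). So T has rank 1 (it is nonzero).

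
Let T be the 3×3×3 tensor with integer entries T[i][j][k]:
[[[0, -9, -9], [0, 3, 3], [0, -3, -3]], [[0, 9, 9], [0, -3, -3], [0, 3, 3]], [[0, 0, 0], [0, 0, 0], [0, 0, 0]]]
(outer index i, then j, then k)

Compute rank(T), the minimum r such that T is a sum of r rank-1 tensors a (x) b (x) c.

1

Lower bound: T ≠ 0 (e.g. T[0,0,1] = -9), so rank(T) ≥ 1.
Upper bound: if T = a (x) b (x) c then every fibre of T is a multiple of the corresponding factor, so read the factors off the fibres through the nonzero entry T[0,0,1] = -9.
The mode-1 fibre T[:,0,1] = [-9, 9, 0] gives a = [1, -1, 0] (primitive direction); the mode-2 fibre T[0,:,1] = [-9, 3, -3] gives b = [3, -1, 1]; then c[k] = T[0,0,k] / (a[0]·b[0]) = [0, -9, -9] / 3 = [0, -3, -3].
Expanding [1, -1, 0] (x) [3, -1, 1] (x) [0, -3, -3] reproduces all 27 entries of T, so T = [1, -1, 0] (x) [3, -1, 1] (x) [0, -3, -3] and rank(T) ≤ 1.
These bounds meet, so rank(T) = 1.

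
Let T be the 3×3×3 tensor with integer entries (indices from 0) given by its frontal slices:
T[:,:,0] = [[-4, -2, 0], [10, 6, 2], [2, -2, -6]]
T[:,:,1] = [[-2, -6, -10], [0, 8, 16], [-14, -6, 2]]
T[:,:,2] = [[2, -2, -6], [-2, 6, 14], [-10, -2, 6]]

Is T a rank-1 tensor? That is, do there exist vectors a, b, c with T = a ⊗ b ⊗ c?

The mode-3 unfolding of T (rows indexed by k, columns by (i,j) = (0,0), (0,1), (0,2), (1,0), (1,1), (1,2), (2,0), (2,1), (2,2)) is [[-4, -2, 0, 10, 6, 2, 2, -2, -6], [-2, -6, -10, 0, 8, 16, -14, -6, 2], [2, -2, -6, -2, 6, 14, -10, -2, 6]].
There the 3×3 minor on rows k ∈ {0, 1, 2}, columns (i,j) ∈ {(0,0), (0,1), (1,0)} is det [[-4, -2, 10], [-2, -6, 0], [2, -2, -2]] = 120 ≠ 0, so this unfolding has rank ≥ 3; CP rank is at least every unfolding rank, so rank(T) ≥ 3.
In particular rank(T) ≥ 3 > 1, so T is not rank-1.

No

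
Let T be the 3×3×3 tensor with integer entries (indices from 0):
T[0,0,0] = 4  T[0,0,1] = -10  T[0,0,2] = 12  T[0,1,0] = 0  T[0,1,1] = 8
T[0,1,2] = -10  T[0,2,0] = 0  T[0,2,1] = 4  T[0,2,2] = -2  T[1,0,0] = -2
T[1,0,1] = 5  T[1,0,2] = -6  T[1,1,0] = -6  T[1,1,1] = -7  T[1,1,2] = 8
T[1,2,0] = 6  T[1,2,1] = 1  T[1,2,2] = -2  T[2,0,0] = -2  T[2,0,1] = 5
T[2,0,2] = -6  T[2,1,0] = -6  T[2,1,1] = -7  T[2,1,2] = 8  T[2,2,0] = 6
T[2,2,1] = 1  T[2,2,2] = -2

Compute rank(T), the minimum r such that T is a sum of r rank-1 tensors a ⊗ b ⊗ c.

3

Lower bound: the mode-2 unfolding of T (rows indexed by j, columns by (i,k) = (0,0), (0,1), (0,2), (1,0), (1,1), (1,2), (2,0), (2,1), (2,2)) is [[4, -10, 12, -2, 5, -6, -2, 5, -6], [0, 8, -10, -6, -7, 8, -6, -7, 8], [0, 4, -2, 6, 1, -2, 6, 1, -2]].
There the 3×3 minor on rows j ∈ {0, 1, 2}, columns (i,k) ∈ {(0,0), (0,1), (0,2)} is det [[4, -10, 12], [0, 8, -10], [0, 4, -2]] = 96 ≠ 0, so this unfolding has rank ≥ 3; CP rank is at least every unfolding rank, so rank(T) ≥ 3. (Unfolding ranks only ever bound the CP rank from below — rank(T) can be strictly larger than all of them — so the matching upper bound has to come from an explicit 3-term decomposition.)
Upper bound: T is a sum of 3 rank-1 terms, T = [1, -2, -2] ⊗ [0, 1, -1] ⊗ [4, 2, -2] + [2, -1, -1] ⊗ [1, -1, 1] ⊗ [2, -1, 2] + [2, -1, -1] ⊗ [2, -1, -2] ⊗ [0, -2, 2] (written with every a and b primitive with positive leading entry and the scale carried by c; CP decompositions are not unique, and this one is verified by expanding entrywise), so rank(T) ≤ 3.
These bounds meet, so rank(T) = 3.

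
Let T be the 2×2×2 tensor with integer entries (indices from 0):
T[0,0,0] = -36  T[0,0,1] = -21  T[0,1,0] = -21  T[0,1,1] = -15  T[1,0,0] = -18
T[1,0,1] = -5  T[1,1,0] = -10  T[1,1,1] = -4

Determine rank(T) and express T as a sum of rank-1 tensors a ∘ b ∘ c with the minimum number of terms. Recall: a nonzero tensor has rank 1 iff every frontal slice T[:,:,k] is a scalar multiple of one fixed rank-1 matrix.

Lower bound: the mode-2 unfolding of T (rows indexed by j, columns by (i,k) = (0,0), (0,1), (1,0), (1,1)) is [[-36, -21, -18, -5], [-21, -15, -10, -4]].
There the 2×2 minor on rows j ∈ {0, 1}, columns (i,k) ∈ {(0,0), (0,1)} is det [[-36, -21], [-21, -15]] = 99 ≠ 0, so this unfolding has rank ≥ 2; CP rank is at least every unfolding rank, so rank(T) ≥ 2. (Unfolding ranks only ever bound the CP rank from below — rank(T) can be strictly larger than all of them — so the matching upper bound has to come from an explicit 2-term decomposition.)
Upper bound — finding two terms. Write S_k = T[:,:,k] for the frontal slices: S₀ = [[-36, -21], [-18, -10]], S₁ = [[-21, -15], [-5, -4]].
If T = a₁ ∘ b₁ ∘ c₁ + a₂ ∘ b₂ ∘ c₂ then each S_k = c₁[k]·a₁b₁ᵀ + c₂[k]·a₂b₂ᵀ. S₀ and S₁ are linearly independent, so a₁b₁ᵀ and a₂b₂ᵀ must span the same plane of matrices: they are the rank-1 matrices of the form x·S₀ + y·S₁.
det(x·S₀ + y·S₁) is −18·x² − 21·xy + 9·y² = (-3)·(2·x + 3·y)(3·x − y), vanishing at (x:y) = (3:-2) and (1:3).
M₁ = 3·S₀ − 2·S₁ = [[-66, -33], [-44, -22]] = (-11)·[3, 2][2, 1]ᵀ and M₂ = S₀ + 3·S₁ = [[-99, -66], [-33, -22]] = (-11)·[3, 1][3, 2]ᵀ, so take a₁ = [3, 2], b₁ = [2, 1], a₂ = [3, 1], b₂ = [3, 2].
Each slice is an integer combination of E₁ = a₁b₁ᵀ and E₂ = a₂b₂ᵀ: S₀ = −3·E₁ − 2·E₂, S₁ = E₁ − 3·E₂; reading off coefficients, c₁ = [-3, 1] and c₂ = [-2, -3].
Hence T = [3, 2] ∘ [2, 1] ∘ [-3, 1] + [3, 1] ∘ [3, 2] ∘ [-2, -3], so rank(T) ≤ 2.
These bounds meet, so rank(T) = 2.

rank(T) = 2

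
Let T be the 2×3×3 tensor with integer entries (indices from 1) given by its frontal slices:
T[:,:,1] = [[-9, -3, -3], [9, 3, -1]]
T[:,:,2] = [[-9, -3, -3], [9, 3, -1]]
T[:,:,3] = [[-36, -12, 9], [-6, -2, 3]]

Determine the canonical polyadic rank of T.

Lower bound: in the mode-1 unfolding of T (rows indexed by i, columns by (j,k)) the 2×2 minor on rows i ∈ {1, 2}, columns (j,k) ∈ {(1,1), (1,3)} is det [[-9, -36], [9, -6]] = 378 ≠ 0, so that unfolding has rank ≥ 2 and hence rank(T) ≥ 2 (CP rank is at least every unfolding rank, though it can be larger).
Upper bound: with S_k = T[:,:,k], the two rank-1 terms a₁b₁ᵀ, a₂b₂ᵀ are the rank-1 members of the pencil x·S₁ + y·S₃.
The 2×2 minor of x·S₁ + y·S₃ on rows {1,2}, columns {1,3} is 36·x² − 90·xy − 54·y² = 18·(x − 3·y)(2·x + y), vanishing at (x:y) = (3:1) and (1:-2).
M₁ = 3·S₁ + S₃ = [[-63, -21, 0], [21, 7, 0]] = (-7)·(3, -1)(3, 1, 0)ᵀ and M₂ = S₁ − 2·S₃ = [[63, 21, -21], [21, 7, -7]] = 7·(3, 1)(3, 1, -1)ᵀ, so take a₁ = (3, -1), b₁ = (3, 1, 0), a₂ = (3, 1), b₂ = (3, 1, -1).
Each slice is an integer combination of E₁ = a₁b₁ᵀ and E₂ = a₂b₂ᵀ: S₁ = −2·E₁ + E₂, S₂ = −2·E₁ + E₂, S₃ = −E₁ − 3·E₂; reading off coefficients, c₁ = (-2, -2, -1) and c₂ = (1, 1, -3).
Hence T = (3, -1) ⊗ (3, 1, 0) ⊗ (-2, -2, -1) + (3, 1) ⊗ (3, 1, -1) ⊗ (1, 1, -3), so rank(T) ≤ 2.
These bounds meet, so rank(T) = 2.

2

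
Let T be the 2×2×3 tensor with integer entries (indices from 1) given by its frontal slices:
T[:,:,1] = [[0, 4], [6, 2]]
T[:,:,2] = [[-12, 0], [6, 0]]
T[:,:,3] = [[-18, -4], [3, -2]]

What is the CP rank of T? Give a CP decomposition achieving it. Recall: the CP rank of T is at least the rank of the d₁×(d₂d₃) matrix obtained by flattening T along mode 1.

Lower bound: in the mode-1 unfolding of T (rows indexed by i, columns by (j,k)) the 2×2 minor on rows i ∈ {1, 2}, columns (j,k) ∈ {(1,1), (1,2)} is det [[0, -12], [6, 6]] = 72 ≠ 0, so that unfolding has rank ≥ 2 and hence rank(T) ≥ 2 (CP rank is at least every unfolding rank, though it can be larger).
Upper bound: with S_k = T[:,:,k], the two rank-1 terms a₁b₁ᵀ, a₂b₂ᵀ are the rank-1 members of the pencil x·S₁ + y·S₂.
det(x·S₁ + y·S₂) is −24·x² − 48·xy = (-24)·(x + 2·y)(x), vanishing at (x:y) = (2:-1) and (0:1).
M₁ = 2·S₁ − S₂ = [[12, 8], [6, 4]] = 2·(2, 1)(3, 2)ᵀ and M₂ = S₂ = [[-12, 0], [6, 0]] = (-6)·(2, -1)(1, 0)ᵀ, so take a₁ = (2, 1), b₁ = (3, 2), a₂ = (2, -1), b₂ = (1, 0).
Each slice is an integer combination of E₁ = a₁b₁ᵀ and E₂ = a₂b₂ᵀ: S₁ = E₁ − 3·E₂, S₂ = −6·E₂, S₃ = −E₁ − 6·E₂; reading off coefficients, c₁ = (1, 0, -1) and c₂ = (-3, -6, -6).
Hence T = (2, 1) ⊗ (3, 2) ⊗ (1, 0, -1) + (2, -1) ⊗ (1, 0) ⊗ (-3, -6, -6), so rank(T) ≤ 2.
These bounds meet, so rank(T) = 2.

rank(T) = 2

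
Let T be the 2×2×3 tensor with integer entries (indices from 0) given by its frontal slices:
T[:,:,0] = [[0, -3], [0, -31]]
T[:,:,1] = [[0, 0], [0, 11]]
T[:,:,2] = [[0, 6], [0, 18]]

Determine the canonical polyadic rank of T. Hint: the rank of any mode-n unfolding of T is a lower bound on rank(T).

Lower bound: the mode-1 unfolding of T (rows indexed by i, columns by (j,k) = (0,0), (0,1), (0,2), (1,0), (1,1), (1,2)) is [[0, 0, 0, -3, 0, 6], [0, 0, 0, -31, 11, 18]].
There the 2×2 minor on rows i ∈ {0, 1}, columns (j,k) ∈ {(1,0), (1,1)} is det [[-3, 0], [-31, 11]] = -33 ≠ 0, so this unfolding has rank ≥ 2; CP rank is at least every unfolding rank, so rank(T) ≥ 2. (This is only a lower bound: in general the CP rank may exceed every unfolding rank, so we still need to exhibit 2 rank-1 terms summing to T.)
Upper bound — finding two terms. Every mode-2 slice of T is a multiple of one matrix: T[:,j,:] = b[j]·M with b = (0, 1) and M = [[-3, 0, 6], [-31, 11, 18]] (rows indexed by i, columns by k). So it suffices to write M as a sum of two rank-1 matrices.
Splitting M by its rows (i = 0, 1), M = (1, 0)(-3, 0, 6)ᵀ + (0, 1)(-31, 11, 18)ᵀ.
Hence T = (1, 0) ⊗ (0, 1) ⊗ (-3, 0, 6) + (0, 1) ⊗ (0, 1) ⊗ (-31, 11, 18), so rank(T) ≤ 2.
These bounds meet, so rank(T) = 2.

2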